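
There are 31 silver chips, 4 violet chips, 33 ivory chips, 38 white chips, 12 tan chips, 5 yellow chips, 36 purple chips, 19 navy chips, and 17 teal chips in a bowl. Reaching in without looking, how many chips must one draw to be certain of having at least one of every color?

192

The hardest color to obtain is violet: we could draw every other chip first — 195 − 4 = 191 chips — without a single violet one.
The next draw must be violet, so 191 + 1 = 192.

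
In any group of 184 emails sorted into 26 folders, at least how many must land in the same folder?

8

The 184 emails fall into 26 folders.
If each of the 26 folders held at most 7, the total would be at most 26 × 7 = 182 < 184, a contradiction.
So at least one holds ⌈184/26⌉ = 8.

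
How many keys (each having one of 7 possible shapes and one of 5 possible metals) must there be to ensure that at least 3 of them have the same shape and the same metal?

71

There are 7 × 5 = 35 (shape, metal) combinations acting as pigeonholes.
With 35 × 2 = 70 keys we could place exactly 2 in each, with no (shape, metal) pair reaching 3.
One more forces some (shape, metal) pair to hold 3, so 70 + 1 = 71.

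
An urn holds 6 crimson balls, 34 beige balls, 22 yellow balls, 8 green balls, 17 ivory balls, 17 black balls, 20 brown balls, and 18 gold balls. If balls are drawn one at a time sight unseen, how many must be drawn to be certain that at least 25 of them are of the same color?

In the worst case we take at most 24 of each color, but all 6 crimson, all 22 yellow, all 8 green, all 17 ivory, all 17 black, all 20 brown, and all 18 gold (fewer than 24), giving 6 + 24 + 22 + 8 + 17 + 17 + 20 + 18 = 132.
One more ball then forces some color to 25, so 132 + 1 = 133.

133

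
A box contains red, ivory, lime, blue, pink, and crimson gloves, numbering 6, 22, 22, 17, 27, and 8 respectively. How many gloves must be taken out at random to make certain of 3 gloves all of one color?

13

Treat the 6 colors as pigeonholes.
The worst case takes 2 gloves of each color without reaching 3 of any: 6 × 2 = 12.
The next glove must bring some color to 3, so 12 + 1 = 13.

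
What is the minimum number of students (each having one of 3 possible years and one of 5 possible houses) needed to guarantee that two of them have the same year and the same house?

There are 3 × 5 = 15 (year, house) combinations acting as pigeonholes.
With 15 students we could place one in each, avoiding any repeat.
One more forces some (year, house) pair to hold 2, so 15 + 1 = 16.

16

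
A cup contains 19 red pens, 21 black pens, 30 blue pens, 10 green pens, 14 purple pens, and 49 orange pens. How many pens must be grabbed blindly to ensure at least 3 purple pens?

The worst case draws every non-purple pen first: 19 + 21 + 30 + 10 + 49 = 129.
The next 3 draws are then forced to be purple, giving 129 + 3 = 132.

132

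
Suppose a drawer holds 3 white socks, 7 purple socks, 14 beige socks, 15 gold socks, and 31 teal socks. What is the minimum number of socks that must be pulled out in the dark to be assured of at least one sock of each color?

68

The hardest color to obtain is white: we could draw every other sock first — 70 − 3 = 67 socks — without a single white one.
The next draw must be white, so 67 + 1 = 68.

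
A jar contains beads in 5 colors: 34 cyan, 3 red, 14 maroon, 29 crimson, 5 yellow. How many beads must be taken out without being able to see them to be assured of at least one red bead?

83

The worst case draws every non-red bead first: 34 + 14 + 29 + 5 = 82.
The next draw is then forced to be red, giving 82 + 1 = 83.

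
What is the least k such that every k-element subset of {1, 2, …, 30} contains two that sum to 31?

Partition {1, …, 30} into 15 pairs: {1,30}, {2,29}, …, {15,16}.
Choosing 15 integers — say the integers 1 through 15 — takes one from each pair and avoids the property.
Choosing 16 forces two into the same pair by pigeonhole, and those sum to 31. So 16.

16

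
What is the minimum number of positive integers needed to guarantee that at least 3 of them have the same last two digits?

There are 100 possible two-digit endings acting as pigeonholes.
With 100 × 2 = 200 positive integers we could place exactly 2 in each, with no class reaching 3.
One more forces some class to hold 3, so 200 + 1 = 201.

201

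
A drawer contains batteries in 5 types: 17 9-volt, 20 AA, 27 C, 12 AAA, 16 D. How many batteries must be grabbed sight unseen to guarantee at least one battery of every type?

The hardest type to obtain is AAA: we could draw every other battery first — 92 − 12 = 80 batteries — without a single AAA one.
The next draw must be AAA, so 80 + 1 = 81.

81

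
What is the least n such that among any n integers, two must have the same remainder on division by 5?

Two integers differ by a multiple of 5 exactly when they share a remainder mod 5.
There are 5 residue classes mod 5, so 5 integers can all lie in distinct classes.
One more integer must repeat a residue, giving a difference divisible by 5. So n = 5 + 1 = 6.

6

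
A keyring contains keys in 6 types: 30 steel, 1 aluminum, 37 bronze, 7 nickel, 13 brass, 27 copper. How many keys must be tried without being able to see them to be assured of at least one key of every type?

115

The hardest type to obtain is aluminum: we could draw every other key first — 115 − 1 = 114 keys — without a single aluminum one.
The next draw must be aluminum, so 114 + 1 = 115.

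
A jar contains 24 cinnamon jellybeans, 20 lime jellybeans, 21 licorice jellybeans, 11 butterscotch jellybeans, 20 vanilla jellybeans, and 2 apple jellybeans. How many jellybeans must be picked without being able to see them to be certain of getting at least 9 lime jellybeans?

87

The worst case draws every non-lime jellybean first: 24 + 21 + 11 + 20 + 2 = 78.
The next 9 draws are then forced to be lime, giving 78 + 9 = 87.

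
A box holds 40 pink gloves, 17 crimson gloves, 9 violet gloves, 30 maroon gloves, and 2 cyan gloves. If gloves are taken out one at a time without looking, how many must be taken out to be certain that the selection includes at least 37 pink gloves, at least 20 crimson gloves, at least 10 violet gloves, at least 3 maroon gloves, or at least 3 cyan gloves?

67

Each of the 5 colors has its own threshold; avoid all of them simultaneously.
The worst case stops just short of every target: 36 pink, all 17 crimson, 9 violet, 2 maroon, 2 cyan — 36 + 17 + 9 + 2 + 2 = 66 gloves.
One more glove must push some color to its target, so 66 + 1 = 67.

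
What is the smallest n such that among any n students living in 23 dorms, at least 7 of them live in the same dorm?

139

There are 23 dorms acting as pigeonholes.
With 23 × 6 = 138 students we could place exactly 6 in each, with no class reaching 7.
One more forces some class to hold 7, so 138 + 1 = 139.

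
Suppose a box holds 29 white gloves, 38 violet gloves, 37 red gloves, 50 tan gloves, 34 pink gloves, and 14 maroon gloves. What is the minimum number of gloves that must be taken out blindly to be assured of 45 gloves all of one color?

197

In the worst case we take at most 44 of each color, but all 29 white, all 38 violet, all 37 red, all 34 pink, and all 14 maroon (fewer than 44), giving 29 + 38 + 37 + 44 + 34 + 14 = 196.
One more glove then forces some color to 45, so 196 + 1 = 197.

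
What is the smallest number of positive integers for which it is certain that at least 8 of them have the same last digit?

There are 10 possible last digits acting as pigeonholes.
With 10 × 7 = 70 positive integers we could place exactly 7 in each, with no class reaching 8.
One more forces some class to hold 8, so 70 + 1 = 71.

71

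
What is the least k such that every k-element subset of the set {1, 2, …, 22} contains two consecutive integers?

Partition {1, …, 22} into 11 pairs: {1,2}, {3,4}, …, {21,22}.
Choosing 11 integers — say the 11 even numbers 2, 4, …, 22 — takes one from each pair and avoids the property.
Choosing 12 forces two into the same pair by pigeonhole, and those are consecutive. So 12.

12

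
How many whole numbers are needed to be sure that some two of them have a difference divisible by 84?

Two integers differ by a multiple of 84 exactly when they share a remainder mod 84.
There are 84 residue classes mod 84, so 84 integers can all lie in distinct classes.
One more integer must repeat a residue, giving a difference divisible by 84. So n = 84 + 1 = 85.

85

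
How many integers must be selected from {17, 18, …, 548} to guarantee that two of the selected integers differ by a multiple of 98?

99

Group the integers by remainder mod 98; there are 98 residue classes, each nonempty in this range.
Choosing one from each class (98 integers) avoids any shared remainder.
One more choice must repeat a class, so two differ by a multiple of 98. Hence 98 + 1 = 99.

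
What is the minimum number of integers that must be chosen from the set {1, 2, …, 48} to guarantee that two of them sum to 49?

25

Partition {1, …, 48} into 24 pairs: {1,48}, {2,47}, …, {24,25}.
Choosing 24 integers — say the integers 1 through 24 — takes one from each pair and avoids the property.
Choosing 25 forces two into the same pair by pigeonhole, and those sum to 49. So 25.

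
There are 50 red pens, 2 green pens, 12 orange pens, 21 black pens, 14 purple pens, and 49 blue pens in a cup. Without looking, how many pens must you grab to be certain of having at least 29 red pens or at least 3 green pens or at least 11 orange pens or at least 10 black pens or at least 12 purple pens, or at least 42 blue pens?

Each of the 6 ink colors has its own threshold; avoid all of them simultaneously.
The worst case stops just short of every target: 28 red, 2 green, 10 orange, 9 black, 11 purple, 41 blue — 28 + 2 + 10 + 9 + 11 + 41 = 101 pens.
One more pen must push some ink color to its target, so 101 + 1 = 102.

102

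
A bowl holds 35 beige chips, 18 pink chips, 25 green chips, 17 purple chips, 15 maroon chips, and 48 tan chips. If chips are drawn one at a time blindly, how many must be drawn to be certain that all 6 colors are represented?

144

The hardest color to obtain is maroon: we could draw every other chip first — 158 − 15 = 143 chips — without a single maroon one.
The next draw must be maroon, so 143 + 1 = 144.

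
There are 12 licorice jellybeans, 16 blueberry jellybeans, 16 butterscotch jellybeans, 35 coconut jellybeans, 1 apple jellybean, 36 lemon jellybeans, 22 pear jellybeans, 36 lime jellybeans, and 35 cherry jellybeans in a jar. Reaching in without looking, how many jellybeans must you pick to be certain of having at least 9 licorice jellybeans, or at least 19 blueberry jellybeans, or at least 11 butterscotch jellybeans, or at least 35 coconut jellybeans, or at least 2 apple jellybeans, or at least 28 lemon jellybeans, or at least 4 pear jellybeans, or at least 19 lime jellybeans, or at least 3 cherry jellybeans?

120

The worst case stops just short of every target: 8 licorice, all 16 blueberry, 10 butterscotch, 34 coconut, 1 apple, 27 lemon, 3 pear, 18 lime, 2 cherry — 8 + 16 + 10 + 34 + 1 + 27 + 3 + 18 + 2 = 119 jellybeans.
One more jellybean must push some flavor to its target, so 119 + 1 = 120.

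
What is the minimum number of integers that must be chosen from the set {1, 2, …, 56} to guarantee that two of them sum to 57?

29

Partition {1, …, 56} into 28 pairs: {1,56}, {2,55}, …, {28,29}.
Choosing 28 integers — say the integers 1 through 28 — takes one from each pair and avoids the property.
Choosing 29 forces two into the same pair by pigeonhole, and those sum to 57. So 29.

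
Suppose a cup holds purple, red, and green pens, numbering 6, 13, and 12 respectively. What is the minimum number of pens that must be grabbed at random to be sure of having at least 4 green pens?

The worst case draws every non-green pen first: 6 + 13 = 19.
The next 4 draws are then forced to be green, giving 19 + 4 = 23.

23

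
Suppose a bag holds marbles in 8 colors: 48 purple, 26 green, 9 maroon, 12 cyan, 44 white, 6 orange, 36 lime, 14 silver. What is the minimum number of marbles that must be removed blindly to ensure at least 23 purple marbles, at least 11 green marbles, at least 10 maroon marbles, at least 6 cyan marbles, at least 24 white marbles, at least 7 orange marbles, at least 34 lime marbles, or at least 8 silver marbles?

116

Each of the 8 colors has its own threshold; avoid all of them simultaneously.
The worst case stops just short of every target: 22 purple, 10 green, 9 maroon, 5 cyan, 23 white, 6 orange, 33 lime, 7 silver — 22 + 10 + 9 + 5 + 23 + 6 + 33 + 7 = 115 marbles.
One more marble must push some color to its target, so 115 + 1 = 116.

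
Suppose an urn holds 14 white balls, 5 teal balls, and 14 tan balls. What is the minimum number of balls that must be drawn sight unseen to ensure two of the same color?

The worst case takes 1 ball of each color without reaching 2 of any: 3 × 1 = 3.
The next ball must bring some color to 2, so 3 + 1 = 4.

4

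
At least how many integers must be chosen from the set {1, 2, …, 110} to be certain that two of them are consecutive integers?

Partition {1, …, 110} into 55 pairs: {1,2}, {3,4}, …, {109,110}.
Choosing 55 integers — say the 55 even numbers 2, 4, …, 110 — takes one from each pair and avoids the property.
Choosing 56 forces two into the same pair by pigeonhole, and those are consecutive. So 56.

56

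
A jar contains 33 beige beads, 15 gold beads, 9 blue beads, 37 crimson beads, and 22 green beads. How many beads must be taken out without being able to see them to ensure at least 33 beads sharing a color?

111

Treat the 5 colors as pigeonholes.
In the worst case we take at most 32 of each color, but all 15 gold, all 9 blue, and all 22 green (fewer than 32), giving 32 + 15 + 9 + 32 + 22 = 110.
One more bead then forces some color to 33, so 110 + 1 = 111.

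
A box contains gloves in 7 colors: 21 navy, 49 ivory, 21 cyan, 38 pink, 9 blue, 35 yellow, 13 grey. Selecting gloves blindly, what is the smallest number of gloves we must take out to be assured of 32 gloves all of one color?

158

In the worst case we take at most 31 of each color, but all 21 navy, all 21 cyan, all 9 blue, and all 13 grey (fewer than 31), giving 21 + 31 + 21 + 31 + 9 + 31 + 13 = 157.
One more glove then forces some color to 32, so 157 + 1 = 158.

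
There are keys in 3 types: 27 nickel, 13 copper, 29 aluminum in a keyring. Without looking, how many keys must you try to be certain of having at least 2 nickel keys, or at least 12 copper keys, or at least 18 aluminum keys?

30

The worst case stops just short of every target: 1 nickel, 11 copper, 17 aluminum — 1 + 11 + 17 = 29 keys.
One more key must push some type to its target, so 29 + 1 = 30.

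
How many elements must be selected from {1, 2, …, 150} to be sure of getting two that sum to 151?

76

Partition {1, …, 150} into 75 pairs: {1,150}, {2,149}, …, {75,76}.
Choosing 75 integers — say the integers 1 through 75 — takes one from each pair and avoids the property.
Choosing 76 forces two into the same pair by pigeonhole, and those sum to 151. So 76.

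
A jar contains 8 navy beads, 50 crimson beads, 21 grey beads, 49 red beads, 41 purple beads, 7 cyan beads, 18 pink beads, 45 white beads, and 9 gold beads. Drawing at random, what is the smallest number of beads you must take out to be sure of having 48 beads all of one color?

244

Treat the 9 colors as pigeonholes.
In the worst case we take at most 47 of each color, but all 8 navy, all 21 grey, all 41 purple, all 7 cyan, all 18 pink, all 45 white, and all 9 gold (fewer than 47), giving 8 + 47 + 21 + 47 + 41 + 7 + 18 + 45 + 9 = 243.
One more bead then forces some color to 48, so 243 + 1 = 244.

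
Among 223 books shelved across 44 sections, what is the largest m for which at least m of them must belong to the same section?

The 223 books fall into 44 sections.
If each of the 44 sections held at most 5, the total would be at most 44 × 5 = 220 < 223, a contradiction.
So at least one holds ⌈223/44⌉ = 6.

6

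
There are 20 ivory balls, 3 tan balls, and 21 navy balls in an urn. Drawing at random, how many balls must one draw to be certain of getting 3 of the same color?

7

The worst case takes 2 balls of each color without reaching 3 of any: 3 × 2 = 6.
The next ball must bring some color to 3, so 6 + 1 = 7.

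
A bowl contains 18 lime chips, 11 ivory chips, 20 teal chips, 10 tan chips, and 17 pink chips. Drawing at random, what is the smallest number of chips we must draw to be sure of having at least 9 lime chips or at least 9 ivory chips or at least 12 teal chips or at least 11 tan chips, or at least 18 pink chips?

55

Each of the 5 colors has its own threshold; avoid all of them simultaneously.
The worst case stops just short of every target: 8 lime, 8 ivory, 11 teal, 10 tan, 17 pink — 8 + 8 + 11 + 10 + 17 = 54 chips.
One more chip must push some color to its target, so 54 + 1 = 55.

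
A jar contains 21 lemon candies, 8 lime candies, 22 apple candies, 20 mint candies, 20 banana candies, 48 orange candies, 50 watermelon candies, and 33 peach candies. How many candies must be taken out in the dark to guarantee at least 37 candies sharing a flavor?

197

In the worst case we take at most 36 of each flavor, but all 21 lemon, all 8 lime, all 22 apple, all 20 mint, all 20 banana, and all 33 peach (fewer than 36), giving 21 + 8 + 22 + 20 + 20 + 36 + 36 + 33 = 196.
One more candy then forces some flavor to 37, so 196 + 1 = 197.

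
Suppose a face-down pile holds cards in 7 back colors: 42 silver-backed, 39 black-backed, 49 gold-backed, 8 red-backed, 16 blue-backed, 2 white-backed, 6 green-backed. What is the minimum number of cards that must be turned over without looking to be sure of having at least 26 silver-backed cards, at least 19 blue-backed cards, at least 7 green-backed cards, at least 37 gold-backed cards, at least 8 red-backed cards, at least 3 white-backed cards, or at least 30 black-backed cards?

The worst case stops just short of every target: 25 silver-backed, 29 black-backed, 36 gold-backed, 7 red-backed, all 16 blue-backed, 2 white-backed, 6 green-backed — 25 + 29 + 36 + 7 + 16 + 2 + 6 = 121 cards.
One more card must push some back color to its target, so 121 + 1 = 122.

122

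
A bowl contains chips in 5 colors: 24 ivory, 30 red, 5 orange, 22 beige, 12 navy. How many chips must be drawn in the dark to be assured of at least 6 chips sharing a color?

The worst case takes 5 chips of each color without reaching 6 of any: 5 × 5 = 25.
The next chip must bring some color to 6, so 25 + 1 = 26.

26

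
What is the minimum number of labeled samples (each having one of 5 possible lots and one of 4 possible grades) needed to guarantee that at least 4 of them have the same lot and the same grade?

There are 5 × 4 = 20 (lot, grade) combinations acting as pigeonholes.
With 20 × 3 = 60 labeled samples we could place exactly 3 in each, with no (lot, grade) pair reaching 4.
One more forces some (lot, grade) pair to hold 4, so 60 + 1 = 61.

61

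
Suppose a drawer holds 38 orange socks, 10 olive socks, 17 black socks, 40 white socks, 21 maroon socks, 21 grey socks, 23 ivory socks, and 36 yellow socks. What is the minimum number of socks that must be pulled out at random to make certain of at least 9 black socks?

The worst case draws every non-black sock first: 38 + 10 + 40 + 21 + 21 + 23 + 36 = 189.
The next 9 draws are then forced to be black, giving 189 + 9 = 198.

198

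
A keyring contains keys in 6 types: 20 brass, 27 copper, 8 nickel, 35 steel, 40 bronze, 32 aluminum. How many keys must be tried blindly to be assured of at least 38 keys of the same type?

In the worst case we take at most 37 of each type, but all 20 brass, all 27 copper, all 8 nickel, all 35 steel, and all 32 aluminum (fewer than 37), giving 20 + 27 + 8 + 35 + 37 + 32 = 159.
One more key then forces some type to 38, so 159 + 1 = 160.

160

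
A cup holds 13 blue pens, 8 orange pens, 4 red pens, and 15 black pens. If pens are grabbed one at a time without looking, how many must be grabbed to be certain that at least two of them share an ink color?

5

The worst case takes 1 pen of each ink color without reaching 2 of any: 4 × 1 = 4.
The next pen must bring some ink color to 2, so 4 + 1 = 5.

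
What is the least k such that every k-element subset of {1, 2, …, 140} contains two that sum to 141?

Partition {1, …, 140} into 70 pairs: {1,140}, {2,139}, …, {70,71}.
Choosing 70 integers — say the integers 1 through 70 — takes one from each pair and avoids the property.
Choosing 71 forces two into the same pair by pigeonhole, and those sum to 141. So 71.

71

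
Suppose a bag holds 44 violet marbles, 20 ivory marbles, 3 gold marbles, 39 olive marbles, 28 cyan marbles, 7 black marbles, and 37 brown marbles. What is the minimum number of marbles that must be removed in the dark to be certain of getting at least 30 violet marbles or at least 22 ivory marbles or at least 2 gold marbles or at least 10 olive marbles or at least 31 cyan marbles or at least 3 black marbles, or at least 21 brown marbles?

110

The worst case stops just short of every target: 29 violet, all 20 ivory, 1 gold, 9 olive, all 28 cyan, 2 black, 20 brown — 29 + 20 + 1 + 9 + 28 + 2 + 20 = 109 marbles.
One more marble must push some color to its target, so 109 + 1 = 110.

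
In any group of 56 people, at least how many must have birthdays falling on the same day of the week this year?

8

There are 7 days of the week, which serve as the pigeonholes.
If each of the 7 days of the week held at most 7, the total would be at most 7 × 7 = 49 < 56, a contradiction.
So at least one holds ⌈56/7⌉ = 8.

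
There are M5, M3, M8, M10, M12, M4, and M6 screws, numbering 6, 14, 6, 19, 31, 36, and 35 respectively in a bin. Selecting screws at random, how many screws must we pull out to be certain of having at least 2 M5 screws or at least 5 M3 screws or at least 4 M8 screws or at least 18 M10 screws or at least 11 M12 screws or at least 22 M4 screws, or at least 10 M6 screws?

66

Each of the 7 sizes has its own threshold; avoid all of them simultaneously.
The worst case stops just short of every target: 1 M5, 4 M3, 3 M8, 17 M10, 10 M12, 21 M4, 9 M6 — 1 + 4 + 3 + 17 + 10 + 21 + 9 = 65 screws.
One more screw must push some size to its target, so 65 + 1 = 66.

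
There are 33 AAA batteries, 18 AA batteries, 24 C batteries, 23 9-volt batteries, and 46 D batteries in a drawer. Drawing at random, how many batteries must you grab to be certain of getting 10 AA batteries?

To avoid AA batteries as long as possible, exhaust the other 4 types first.
The worst case draws every non-AA battery first: 33 + 24 + 23 + 46 = 126.
The next 10 draws are then forced to be AA, giving 126 + 10 = 136.

136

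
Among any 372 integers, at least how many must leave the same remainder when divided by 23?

17

The 372 integers fall into 23 residue classes modulo 23.
If each of the 23 residue classes modulo 23 held at most 16, the total would be at most 23 × 16 = 368 < 372, a contradiction.
So at least one holds ⌈372/23⌉ = 17.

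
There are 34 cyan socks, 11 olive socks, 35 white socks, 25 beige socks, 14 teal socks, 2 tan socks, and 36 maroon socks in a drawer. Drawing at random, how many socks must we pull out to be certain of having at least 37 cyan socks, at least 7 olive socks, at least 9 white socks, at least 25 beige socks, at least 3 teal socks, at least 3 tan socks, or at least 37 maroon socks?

113

The worst case stops just short of every target: all 34 cyan, 6 olive, 8 white, 24 beige, 2 teal, 2 tan, 36 maroon — 34 + 6 + 8 + 24 + 2 + 2 + 36 = 112 socks.
One more sock must push some color to its target, so 112 + 1 = 113.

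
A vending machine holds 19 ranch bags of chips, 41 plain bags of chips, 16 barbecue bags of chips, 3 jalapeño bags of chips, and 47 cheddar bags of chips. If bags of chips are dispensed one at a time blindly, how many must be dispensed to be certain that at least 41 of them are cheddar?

120

The worst case draws every non-cheddar bag of chips first: 19 + 41 + 16 + 3 = 79.
The next 41 draws are then forced to be cheddar, giving 79 + 41 = 120.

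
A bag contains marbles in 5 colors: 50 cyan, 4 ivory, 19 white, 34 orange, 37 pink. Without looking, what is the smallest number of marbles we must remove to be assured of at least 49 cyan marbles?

To avoid cyan marbles as long as possible, exhaust the other 4 colors first.
The worst case draws every non-cyan marble first: 4 + 19 + 34 + 37 = 94.
The next 49 draws are then forced to be cyan, giving 94 + 49 = 143.

143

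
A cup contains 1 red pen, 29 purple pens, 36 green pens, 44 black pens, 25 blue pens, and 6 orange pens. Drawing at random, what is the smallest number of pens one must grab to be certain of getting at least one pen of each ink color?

The hardest ink color to obtain is red: we could draw every other pen first — 141 − 1 = 140 pens — without a single red one.
The next draw must be red, so 140 + 1 = 141.

141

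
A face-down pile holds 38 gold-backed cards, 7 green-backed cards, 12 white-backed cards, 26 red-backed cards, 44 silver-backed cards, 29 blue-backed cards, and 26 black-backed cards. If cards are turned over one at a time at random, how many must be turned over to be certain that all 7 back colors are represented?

The hardest back color to obtain is green-backed: we could draw every other card first — 182 − 7 = 175 cards — without a single green-backed one.
The next draw must be green-backed, so 175 + 1 = 176.

176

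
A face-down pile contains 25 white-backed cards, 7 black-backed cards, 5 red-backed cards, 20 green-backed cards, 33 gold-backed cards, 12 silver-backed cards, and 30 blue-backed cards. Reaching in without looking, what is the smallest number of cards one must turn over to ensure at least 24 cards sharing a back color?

In the worst case we take at most 23 of each back color, but all 7 black-backed, all 5 red-backed, all 20 green-backed, and all 12 silver-backed (fewer than 23), giving 23 + 7 + 5 + 20 + 23 + 12 + 23 = 113.
One more card then forces some back color to 24, so 113 + 1 = 114.

114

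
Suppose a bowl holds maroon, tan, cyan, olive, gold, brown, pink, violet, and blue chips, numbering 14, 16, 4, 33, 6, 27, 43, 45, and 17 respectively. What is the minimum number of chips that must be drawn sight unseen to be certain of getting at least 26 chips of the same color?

In the worst case we take at most 25 of each color, but all 14 maroon, all 16 tan, all 4 cyan, all 6 gold, and all 17 blue (fewer than 25), giving 14 + 16 + 4 + 25 + 6 + 25 + 25 + 25 + 17 = 157.
One more chip then forces some color to 26, so 157 + 1 = 158.

158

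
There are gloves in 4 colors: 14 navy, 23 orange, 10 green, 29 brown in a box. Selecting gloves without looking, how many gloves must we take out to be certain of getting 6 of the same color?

21

The worst case takes 5 gloves of each color without reaching 6 of any: 4 × 5 = 20.
The next glove must bring some color to 6, so 20 + 1 = 21.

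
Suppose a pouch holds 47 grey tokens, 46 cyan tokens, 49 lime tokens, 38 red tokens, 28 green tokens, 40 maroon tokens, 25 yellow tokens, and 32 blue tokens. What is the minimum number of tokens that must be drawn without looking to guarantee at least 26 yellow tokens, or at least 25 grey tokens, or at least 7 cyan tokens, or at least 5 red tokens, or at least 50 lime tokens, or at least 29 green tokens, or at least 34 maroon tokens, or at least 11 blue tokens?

180

The worst case stops just short of every target: 24 grey, 6 cyan, 49 lime, 4 red, 28 green, 33 maroon, 25 yellow, 10 blue — 24 + 6 + 49 + 4 + 28 + 33 + 25 + 10 = 179 tokens.
One more token must push some color to its target, so 179 + 1 = 180.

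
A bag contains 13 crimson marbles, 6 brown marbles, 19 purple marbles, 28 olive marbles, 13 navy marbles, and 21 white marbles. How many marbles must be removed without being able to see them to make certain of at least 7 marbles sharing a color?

37

Treat the 6 colors as pigeonholes.
The worst case takes 6 marbles of each color without reaching 7 of any: 6 × 6 = 36.
The next marble must bring some color to 7, so 36 + 1 = 37.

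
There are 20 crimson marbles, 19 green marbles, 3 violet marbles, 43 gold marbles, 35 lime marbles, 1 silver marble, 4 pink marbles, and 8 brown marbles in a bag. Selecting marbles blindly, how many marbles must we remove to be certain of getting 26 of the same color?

106

In the worst case we take at most 25 of each color, but all 20 crimson, all 19 green, all 3 violet, all 1 silver, all 4 pink, and all 8 brown (fewer than 25), giving 20 + 19 + 3 + 25 + 25 + 1 + 4 + 8 = 105.
One more marble then forces some color to 26, so 105 + 1 = 106.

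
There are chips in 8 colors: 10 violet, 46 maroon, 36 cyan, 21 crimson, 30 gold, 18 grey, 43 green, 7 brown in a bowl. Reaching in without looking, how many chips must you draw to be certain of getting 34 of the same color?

186

Treat the 8 colors as pigeonholes.
In the worst case we take at most 33 of each color, but all 10 violet, all 21 crimson, all 30 gold, all 18 grey, and all 7 brown (fewer than 33), giving 10 + 33 + 33 + 21 + 30 + 18 + 33 + 7 = 185.
One more chip then forces some color to 34, so 185 + 1 = 186.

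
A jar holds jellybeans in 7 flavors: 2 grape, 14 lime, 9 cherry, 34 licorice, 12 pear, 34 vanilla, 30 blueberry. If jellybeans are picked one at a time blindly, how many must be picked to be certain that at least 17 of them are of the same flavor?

In the worst case we take at most 16 of each flavor, but all 2 grape, all 14 lime, all 9 cherry, and all 12 pear (fewer than 16), giving 2 + 14 + 9 + 16 + 12 + 16 + 16 = 85.
One more jellybean then forces some flavor to 17, so 85 + 1 = 86.

86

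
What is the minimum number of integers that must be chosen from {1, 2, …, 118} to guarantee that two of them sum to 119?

60

Partition {1, …, 118} into 59 pairs: {1,118}, {2,117}, …, {59,60}.
Choosing 59 integers — say the integers 1 through 59 — takes one from each pair and avoids the property.
Choosing 60 forces two into the same pair by pigeonhole, and those sum to 119. So 60.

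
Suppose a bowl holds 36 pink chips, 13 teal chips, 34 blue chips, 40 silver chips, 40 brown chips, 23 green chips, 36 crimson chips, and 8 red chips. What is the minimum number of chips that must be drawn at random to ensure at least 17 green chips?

The worst case draws every non-green chip first: 36 + 13 + 34 + 40 + 40 + 36 + 8 = 207.
The next 17 draws are then forced to be green, giving 207 + 17 = 224.

224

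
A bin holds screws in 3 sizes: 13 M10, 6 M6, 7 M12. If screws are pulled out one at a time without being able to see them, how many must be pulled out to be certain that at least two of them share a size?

Treat the 3 sizes as pigeonholes.
The worst case takes 1 screw of each size without reaching 2 of any: 3 × 1 = 3.
The next screw must bring some size to 2, so 3 + 1 = 4.

4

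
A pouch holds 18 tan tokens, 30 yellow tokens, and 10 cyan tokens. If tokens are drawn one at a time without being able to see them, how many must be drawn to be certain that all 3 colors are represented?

The hardest color to obtain is cyan: we could draw every other token first — 58 − 10 = 48 tokens — without a single cyan one.
The next draw must be cyan, so 48 + 1 = 49.

49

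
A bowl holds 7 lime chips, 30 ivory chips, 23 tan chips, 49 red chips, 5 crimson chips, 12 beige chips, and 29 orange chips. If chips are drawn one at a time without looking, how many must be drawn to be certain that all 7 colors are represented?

The hardest color to obtain is crimson: we could draw every other chip first — 155 − 5 = 150 chips — without a single crimson one.
The next draw must be crimson, so 150 + 1 = 151.

151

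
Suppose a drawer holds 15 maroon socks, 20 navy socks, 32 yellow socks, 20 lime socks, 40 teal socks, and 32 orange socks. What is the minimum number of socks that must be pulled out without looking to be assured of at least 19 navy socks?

The worst case draws every non-navy sock first: 15 + 32 + 20 + 40 + 32 = 139.
The next 19 draws are then forced to be navy, giving 139 + 19 = 158.

158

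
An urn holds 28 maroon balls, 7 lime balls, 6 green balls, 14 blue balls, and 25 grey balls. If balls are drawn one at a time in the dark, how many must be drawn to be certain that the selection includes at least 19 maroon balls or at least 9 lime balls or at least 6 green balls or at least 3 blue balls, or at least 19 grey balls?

Each of the 5 colors has its own threshold; avoid all of them simultaneously.
The worst case stops just short of every target: 18 maroon, all 7 lime, 5 green, 2 blue, 18 grey — 18 + 7 + 5 + 2 + 18 = 50 balls.
One more ball must push some color to its target, so 50 + 1 = 51.

51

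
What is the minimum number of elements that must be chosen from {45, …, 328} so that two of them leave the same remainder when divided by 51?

52

Group the integers by remainder mod 51; there are 51 residue classes, each nonempty in this range.
Choosing one from each class (51 integers) avoids any shared remainder.
One more choice must repeat a class, so two differ by a multiple of 51. Hence 51 + 1 = 52.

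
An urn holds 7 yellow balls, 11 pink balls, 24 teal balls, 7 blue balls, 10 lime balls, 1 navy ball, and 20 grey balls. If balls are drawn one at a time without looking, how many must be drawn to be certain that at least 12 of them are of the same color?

59

Treat the 7 colors as pigeonholes.
In the worst case we take at most 11 of each color, but all 7 yellow, all 7 blue, all 10 lime, and all 1 navy (fewer than 11), giving 7 + 11 + 11 + 7 + 10 + 1 + 11 = 58.
One more ball then forces some color to 12, so 58 + 1 = 59.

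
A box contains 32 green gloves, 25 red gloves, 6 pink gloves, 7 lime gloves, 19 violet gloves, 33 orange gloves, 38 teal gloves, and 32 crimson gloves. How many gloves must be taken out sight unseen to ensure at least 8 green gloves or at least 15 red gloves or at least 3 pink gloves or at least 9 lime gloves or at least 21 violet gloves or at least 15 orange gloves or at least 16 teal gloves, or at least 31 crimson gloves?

109

The worst case stops just short of every target: 7 green, 14 red, 2 pink, all 7 lime, all 19 violet, 14 orange, 15 teal, 30 crimson — 7 + 14 + 2 + 7 + 19 + 14 + 15 + 30 = 108 gloves.
One more glove must push some color to its target, so 108 + 1 = 109.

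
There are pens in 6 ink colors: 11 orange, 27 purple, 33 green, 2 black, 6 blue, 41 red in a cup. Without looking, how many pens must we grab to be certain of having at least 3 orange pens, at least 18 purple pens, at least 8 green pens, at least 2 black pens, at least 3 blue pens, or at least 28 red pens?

57

The worst case stops just short of every target: 2 orange, 17 purple, 7 green, 1 black, 2 blue, 27 red — 2 + 17 + 7 + 1 + 2 + 27 = 56 pens.
One more pen must push some ink color to its target, so 56 + 1 = 57.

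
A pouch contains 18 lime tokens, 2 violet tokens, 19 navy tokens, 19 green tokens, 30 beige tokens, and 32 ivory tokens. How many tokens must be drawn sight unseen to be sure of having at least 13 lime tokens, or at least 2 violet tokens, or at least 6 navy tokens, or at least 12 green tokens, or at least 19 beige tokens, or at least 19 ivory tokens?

66

The worst case stops just short of every target: 12 lime, 1 violet, 5 navy, 11 green, 18 beige, 18 ivory — 12 + 1 + 5 + 11 + 18 + 18 = 65 tokens.
One more token must push some color to its target, so 65 + 1 = 66.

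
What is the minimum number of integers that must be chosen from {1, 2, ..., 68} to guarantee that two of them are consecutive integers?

Partition {1, …, 68} into 34 pairs: {1,2}, {3,4}, …, {67,68}.
Choosing 34 integers — say the 34 even numbers 2, 4, …, 68 — takes one from each pair and avoids the property.
Choosing 35 forces two into the same pair by pigeonhole, and those are consecutive. So 35.

35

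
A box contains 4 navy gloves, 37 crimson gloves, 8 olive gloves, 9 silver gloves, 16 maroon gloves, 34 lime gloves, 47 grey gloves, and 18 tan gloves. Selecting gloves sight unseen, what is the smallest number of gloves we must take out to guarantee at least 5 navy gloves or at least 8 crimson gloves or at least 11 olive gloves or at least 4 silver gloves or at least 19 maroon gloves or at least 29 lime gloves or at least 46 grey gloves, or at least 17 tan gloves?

128

Each of the 8 colors has its own threshold; avoid all of them simultaneously.
The worst case stops just short of every target: 4 navy, 7 crimson, all 8 olive, 3 silver, all 16 maroon, 28 lime, 45 grey, 16 tan — 4 + 7 + 8 + 3 + 16 + 28 + 45 + 16 = 127 gloves.
One more glove must push some color to its target, so 127 + 1 = 128.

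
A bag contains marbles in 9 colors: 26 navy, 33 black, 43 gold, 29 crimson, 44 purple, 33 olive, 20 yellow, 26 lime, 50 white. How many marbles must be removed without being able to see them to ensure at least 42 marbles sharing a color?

291

Treat the 9 colors as pigeonholes.
In the worst case we take at most 41 of each color, but all 26 navy, all 33 black, all 29 crimson, all 33 olive, all 20 yellow, and all 26 lime (fewer than 41), giving 26 + 33 + 41 + 29 + 41 + 33 + 20 + 26 + 41 = 290.
One more marble then forces some color to 42, so 290 + 1 = 291.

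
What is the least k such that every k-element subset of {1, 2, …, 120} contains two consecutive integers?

61

Partition {1, …, 120} into 60 pairs: {1,2}, {3,4}, …, {119,120}.
Choosing 60 integers — say the 60 even numbers 2, 4, …, 120 — takes one from each pair and avoids the property.
Choosing 61 forces two into the same pair by pigeonhole, and those are consecutive. So 61.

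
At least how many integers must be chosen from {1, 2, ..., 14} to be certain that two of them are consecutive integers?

8

Partition {1, …, 14} into 7 pairs: {1,2}, {3,4}, …, {13,14}.
Choosing 7 integers — say the 7 even numbers 2, 4, …, 14 — takes one from each pair and avoids the property.
Choosing 8 forces two into the same pair by pigeonhole, and those are consecutive. So 8.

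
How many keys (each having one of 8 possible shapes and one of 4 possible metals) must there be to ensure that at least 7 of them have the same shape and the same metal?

There are 8 × 4 = 32 (shape, metal) combinations acting as pigeonholes.
With 32 × 6 = 192 keys we could place exactly 6 in each, with no (shape, metal) pair reaching 7.
One more forces some (shape, metal) pair to hold 7, so 192 + 1 = 193.

193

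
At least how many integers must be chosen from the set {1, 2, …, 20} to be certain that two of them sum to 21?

11

Partition {1, …, 20} into 10 pairs: {1,20}, {2,19}, …, {10,11}.
Choosing 10 integers — say the integers 1 through 10 — takes one from each pair and avoids the property.
Choosing 11 forces two into the same pair by pigeonhole, and those sum to 21. So 11.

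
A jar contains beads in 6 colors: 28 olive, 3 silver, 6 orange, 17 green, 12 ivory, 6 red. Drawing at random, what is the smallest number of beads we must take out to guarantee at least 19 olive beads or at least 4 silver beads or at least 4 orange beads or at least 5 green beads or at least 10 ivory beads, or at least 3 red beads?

40

Each of the 6 colors has its own threshold; avoid all of them simultaneously.
The worst case stops just short of every target: 18 olive, 3 silver, 3 orange, 4 green, 9 ivory, 2 red — 18 + 3 + 3 + 4 + 9 + 2 = 39 beads.
One more bead must push some color to its target, so 39 + 1 = 40.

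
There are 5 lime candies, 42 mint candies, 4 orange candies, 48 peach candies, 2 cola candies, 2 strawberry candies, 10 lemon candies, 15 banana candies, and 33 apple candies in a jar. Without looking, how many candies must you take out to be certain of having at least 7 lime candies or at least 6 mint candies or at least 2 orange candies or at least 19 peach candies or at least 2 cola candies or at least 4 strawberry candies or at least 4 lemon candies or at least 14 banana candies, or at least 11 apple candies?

59

Each of the 9 flavors has its own threshold; avoid all of them simultaneously.
The worst case stops just short of every target: all 5 lime, 5 mint, 1 orange, 18 peach, 1 cola, all 2 strawberry, 3 lemon, 13 banana, 10 apple — 5 + 5 + 1 + 18 + 1 + 2 + 3 + 13 + 10 = 58 candies.
One more candy must push some flavor to its target, so 58 + 1 = 59.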